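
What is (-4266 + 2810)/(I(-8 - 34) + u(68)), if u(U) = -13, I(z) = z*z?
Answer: -1456/1751 ≈ -0.83152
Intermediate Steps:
I(z) = z²
(-4266 + 2810)/(I(-8 - 34) + u(68)) = (-4266 + 2810)/((-8 - 34)² - 13) = -1456/((-42)² - 13) = -1456/(1764 - 13) = -1456/1751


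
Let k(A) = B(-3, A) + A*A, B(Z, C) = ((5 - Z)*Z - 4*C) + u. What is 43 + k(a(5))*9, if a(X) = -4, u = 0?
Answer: 115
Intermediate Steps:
B(Z, C) = -4*C + Z*(5 - Z) (B(Z, C) = ((5 - Z)*Z - 4*C) + 0 = (Z*(5 - Z) - 4*C) + 0 = (-4*C + Z*(5 - Z)) + 0 = -4*C + Z*(5 - Z))
k(A) = -24 + A² - 4*A (k(A) = (-1*(-3)² - 4*A + 5*(-3)) + A*A = (-1*9 - 4*A - 15) + A² = (-9 - 4*A - 15) + A² = (-24 - 4*A) + A² = -24 + A² - 4*A)
43 + k(a(5))*9 = 43 + (-24 + (-4)² - 4*(-4))*9 = 43 + (-24 + 16 + 16)*9 = 43 + 8*9 = 43 + 72 = 115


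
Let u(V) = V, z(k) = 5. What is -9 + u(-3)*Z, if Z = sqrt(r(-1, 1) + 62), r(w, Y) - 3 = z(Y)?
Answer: -9 - 3*sqrt(70) ≈ -34.100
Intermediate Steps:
r(w, Y) = 8 (r(w, Y) = 3 + 5 = 8)
Z = sqrt(70) (Z = sqrt(8 + 62) = sqrt(70) ≈ 8.3666)
-9 + u(-3)*Z = -9 - 3*sqrt(70)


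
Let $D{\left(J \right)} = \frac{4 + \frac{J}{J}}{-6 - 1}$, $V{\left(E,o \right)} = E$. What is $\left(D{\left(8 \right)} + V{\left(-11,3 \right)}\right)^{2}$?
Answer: $\frac{6724}{49} \approx 137.22$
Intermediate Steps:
$D{\left(J \right)} = - \frac{5}{7}$ ($D{\left(J \right)} = \frac{4 + 1}{-7} = 5 \left(- \frac{1}{7}\right) = - \frac{5}{7}$)
$\left(D{\left(8 \right)} + V{\left(-11,3 \right)}\right)^{2} = \left(- \frac{5}{7} - 11\right)^{2} = \left(- \frac{82}{7}\right)^{2} = \frac{6724}{49}$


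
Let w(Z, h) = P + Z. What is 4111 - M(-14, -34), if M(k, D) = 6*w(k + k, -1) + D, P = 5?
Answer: 4283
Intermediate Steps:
w(Z, h) = 5 + Z
M(k, D) = 30 + D + 12*k (M(k, D) = 6*(5 + (k + k)) + D = 6*(5 + 2*k) + D = (30 + 12*k) + D = 30 + D + 12*k)
4111 - M(-14, -34) = 4111 - (30 - 34 + 12*(-14)) = 4111 - (30 - 34 - 168) = 4111 - 1*(-172) = 4111 + 172 = 4283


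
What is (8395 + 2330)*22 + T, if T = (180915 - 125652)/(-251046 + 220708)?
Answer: 7158195837/30338 ≈ 2.3595e+5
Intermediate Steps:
T = -55263/30338 (T = 55263/(-30338) = 55263*(-1/30338) = -55263/30338 ≈ -1.8216)
(8395 + 2330)*22 + T = (8395 + 2330)*22 - 55263/30338 = 10725*22 - 55263/30338 = 235950 - 55263/30338 = 7158195837/30338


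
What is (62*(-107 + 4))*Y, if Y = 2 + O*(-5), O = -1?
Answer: -44702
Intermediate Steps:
Y = 7 (Y = 2 - 1*(-5) = 2 + 5 = 7)
(62*(-107 + 4))*Y = (62*(-107 + 4))*7 = (62*(-103))*7 = -6386*7 = -44702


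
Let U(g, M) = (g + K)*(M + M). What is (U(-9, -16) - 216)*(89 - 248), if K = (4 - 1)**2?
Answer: 34344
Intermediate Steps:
K = 9 (K = 3**2 = 9)
U(g, M) = 2*M*(9 + g) (U(g, M) = (g + 9)*(M + M) = (9 + g)*(2*M) = 2*M*(9 + g))
(U(-9, -16) - 216)*(89 - 248) = (2*(-16)*(9 - 9) - 216)*(89 - 248) = (2*(-16)*0 - 216)*(-159) = (0 - 216)*(-159) = -216*(-159) = 34344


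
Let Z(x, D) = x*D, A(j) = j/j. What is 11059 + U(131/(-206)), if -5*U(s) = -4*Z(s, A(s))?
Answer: 5695123/515 ≈ 11058.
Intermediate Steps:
A(j) = 1
Z(x, D) = D*x
U(s) = 4*s/5 (U(s) = -(-4)*1*s/5 = -(-4)*s/5 = 4*s/5)
11059 + U(131/(-206)) = 11059 + 4*(131/(-206))/5 = 11059 + 4*(131*(-1/206))/5 = 11059 + (⅘)*(-131/206) = 11059 - 262/515 = 5695123/515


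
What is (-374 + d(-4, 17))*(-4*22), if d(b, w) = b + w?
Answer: 31768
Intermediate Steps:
(-374 + d(-4, 17))*(-4*22) = (-374 + (-4 + 17))*(-4*22) = (-374 + 13)*(-88) = -361*(-88) = 31768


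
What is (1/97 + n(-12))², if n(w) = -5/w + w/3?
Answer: 17297281/1354896 ≈ 12.766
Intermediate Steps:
n(w) = -5/w + w/3 (n(w) = -5/w + w*(⅓) = -5/w + w/3)
(1/97 + n(-12))² = (1/97 + (-5/(-12) + (⅓)*(-12)))² = (1/97 + (-5*(-1/12) - 4))² = (1/97 + (5/12 - 4))² = (1/97 - 43/12)² = (-4159/1164)² = 17297281/1354896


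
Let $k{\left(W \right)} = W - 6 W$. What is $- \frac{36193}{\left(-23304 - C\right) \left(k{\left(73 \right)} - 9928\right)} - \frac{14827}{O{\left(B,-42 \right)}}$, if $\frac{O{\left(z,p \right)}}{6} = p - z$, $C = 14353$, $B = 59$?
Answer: $\frac{1915658392123}{78295907202} \approx 24.467$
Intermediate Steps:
$k{\left(W \right)} = - 5 W$
$O{\left(z,p \right)} = - 6 z + 6 p$ ($O{\left(z,p \right)} = 6 \left(p - z\right) = - 6 z + 6 p$)
$- \frac{36193}{\left(-23304 - C\right) \left(k{\left(73 \right)} - 9928\right)} - \frac{14827}{O{\left(B,-42 \right)}} = - \frac{36193}{\left(-23304 - 14353\right) \left(\left(-5\right) 73 - 9928\right)} - \frac{14827}{\left(-6\right) 59 + 6 \left(-42\right)} = - \frac{36193}{\left(-23304 - 14353\right) \left(-365 - 9928\right)} - \frac{14827}{-354 - 252} = - \frac{36193}{\left(-37657\right) \left(-10293\right)} - \frac{14827}{-606} = - \frac{36193}{387603501} - - \frac{14827}{606} = \left(-36193\right) \frac{1}{387603501} + \frac{14827}{606} = - \frac{36193}{387603501} + \frac{14827}{606} = \frac{1915658392123}{78295907202}$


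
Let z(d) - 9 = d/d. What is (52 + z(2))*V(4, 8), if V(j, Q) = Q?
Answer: 496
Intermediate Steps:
z(d) = 10 (z(d) = 9 + d/d = 9 + 1 = 10)
(52 + z(2))*V(4, 8) = (52 + 10)*8 = 62*8 = 496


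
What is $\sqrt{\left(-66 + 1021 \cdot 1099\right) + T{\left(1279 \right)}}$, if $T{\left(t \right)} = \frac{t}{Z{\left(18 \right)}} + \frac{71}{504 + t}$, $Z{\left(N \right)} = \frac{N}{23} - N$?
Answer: $\frac{\sqrt{15536733174466757}}{117678} \approx 1059.2$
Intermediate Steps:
$Z{\left(N \right)} = - \frac{22 N}{23}$ ($Z{\left(N \right)} = N \frac{1}{23} - N = \frac{N}{23} - N = - \frac{22 N}{23}$)
$T{\left(t \right)} = \frac{71}{504 + t} - \frac{23 t}{396}$ ($T{\left(t \right)} = \frac{t}{\left(- \frac{22}{23}\right) 18} + \frac{71}{504 + t} = \frac{t}{- \frac{396}{23}} + \frac{71}{504 + t} = t \left(- \frac{23}{396}\right) + \frac{71}{504 + t} = - \frac{23 t}{396} + \frac{71}{504 + t} = \frac{71}{504 + t} - \frac{23 t}{396}$)
$\sqrt{\left(-66 + 1021 \cdot 1099\right) + T{\left(1279 \right)}} = \sqrt{\left(-66 + 1021 \cdot 1099\right) + \frac{28116 - 14826168 - 23 \cdot 1279^{2}}{396 \left(504 + 1279\right)}} = \sqrt{\left(-66 + 1122079\right) + \frac{28116 - 14826168 - 37624343}{396 \cdot 1783}} = \sqrt{1122013 + \frac{1}{396} \cdot \frac{1}{1783} \left(28116 - 14826168 - 37624343\right)} = \sqrt{1122013 + \frac{1}{396} \cdot \frac{1}{1783} \left(-52422395\right)} = \sqrt{1122013 - \frac{52422395}{706068}} = \sqrt{\frac{792165052489}{706068}} = \frac{\sqrt{15536733174466757}}{117678}$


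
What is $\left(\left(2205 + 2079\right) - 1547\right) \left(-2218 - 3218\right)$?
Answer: $-14878332$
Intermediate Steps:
$\left(\left(2205 + 2079\right) - 1547\right) \left(-2218 - 3218\right) = \left(4284 - 1547\right) \left(-5436\right) = 2737 \left(-5436\right) = -14878332$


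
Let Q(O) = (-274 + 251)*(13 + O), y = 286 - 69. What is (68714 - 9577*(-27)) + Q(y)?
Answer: 322003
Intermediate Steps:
y = 217
Q(O) = -299 - 23*O (Q(O) = -23*(13 + O) = -299 - 23*O)
(68714 - 9577*(-27)) + Q(y) = (68714 - 9577*(-27)) + (-299 - 23*217) = (68714 + 258579) + (-299 - 4991) = 327293 - 5290 = 322003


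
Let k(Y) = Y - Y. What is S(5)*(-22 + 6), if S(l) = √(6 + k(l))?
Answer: -16*√6 ≈ -39.192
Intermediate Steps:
k(Y) = 0
S(l) = √6 (S(l) = √(6 + 0) = √6)
S(5)*(-22 + 6) = √6*(-22 + 6) = √6*(-16) = -16*√6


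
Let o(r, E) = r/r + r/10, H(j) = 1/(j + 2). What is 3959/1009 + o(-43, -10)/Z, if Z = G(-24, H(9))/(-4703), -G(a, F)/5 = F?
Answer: -1722355751/50450 ≈ -34140.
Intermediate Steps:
H(j) = 1/(2 + j)
G(a, F) = -5*F
Z = 5/51733 (Z = -5/(2 + 9)/(-4703) = -5/11*(-1/4703) = 5/51733 ≈ 9.6650e-5)
o(r, E) = 1 + r/10 (o(r, E) = 1 + r*(⅒) = 1 + r/10)
3959/1009 + o(-43, -10)/Z = 3959/1009 + (1 + (⅒)*(-43))/(5/51733) = 3959*(1/1009) + (1 - 43/10)*(51733/5) = 3959/1009 - 33/10*51733/5 = 3959/1009 - 1707189/50 = -1722355751/50450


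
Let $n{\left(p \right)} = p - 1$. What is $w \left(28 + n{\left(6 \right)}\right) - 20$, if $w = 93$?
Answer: $3049$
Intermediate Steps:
$n{\left(p \right)} = -1 + p$ ($n{\left(p \right)} = p - 1 = -1 + p$)
$w \left(28 + n{\left(6 \right)}\right) - 20 = 93 \left(28 + \left(-1 + 6\right)\right) - 20 = 93 \left(28 + 5\right) - 20 = 93 \cdot 33 - 20 = 3069 - 20 = 3049$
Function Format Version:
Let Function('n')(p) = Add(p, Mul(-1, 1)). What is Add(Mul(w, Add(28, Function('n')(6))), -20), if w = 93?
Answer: 3049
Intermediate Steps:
Function('n')(p) = Add(-1, p) (Function('n')(p) = Add(p, -1) = Add(-1, p))
Add(Mul(w, Add(28, Function('n')(6))), -20) = Add(Mul(93, Add(28, Add(-1, 6))), -20) = Add(Mul(93, Add(28, 5)), -20) = Add(Mul(93, 33), -20) = Add(3069, -20) = 3049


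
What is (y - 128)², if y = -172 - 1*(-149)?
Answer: 22801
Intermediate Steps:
y = -23 (y = -172 + 149 = -23)
(y - 128)² = (-23 - 128)² = (-151)² = 22801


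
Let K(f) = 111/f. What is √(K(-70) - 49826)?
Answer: I*√244155170/70 ≈ 223.22*I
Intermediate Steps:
√(K(-70) - 49826) = √(111/(-70) - 49826) = √(111*(-1/70) - 49826) = √(-111/70 - 49826) = √(-3487931/70) = I*√244155170/70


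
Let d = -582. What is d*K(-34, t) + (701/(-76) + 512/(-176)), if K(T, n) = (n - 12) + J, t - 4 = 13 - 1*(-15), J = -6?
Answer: -6821871/836 ≈ -8160.1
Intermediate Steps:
t = 32 (t = 4 + (13 - 1*(-15)) = 4 + (13 + 15) = 4 + 28 = 32)
K(T, n) = -18 + n (K(T, n) = (n - 12) - 6 = (-12 + n) - 6 = -18 + n)
d*K(-34, t) + (701/(-76) + 512/(-176)) = -582*(-18 + 32) + (701/(-76) + 512/(-176)) = -582*14 + (701*(-1/76) + 512*(-1/176)) = -8148 + (-701/76 - 32/11) = -8148 - 10143/836 = -6821871/836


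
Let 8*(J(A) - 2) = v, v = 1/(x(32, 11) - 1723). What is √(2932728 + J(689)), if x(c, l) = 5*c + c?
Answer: 3*√12220808432602/6124 ≈ 1712.5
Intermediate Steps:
x(c, l) = 6*c
v = -1/1531 (v = 1/(6*32 - 1723) = 1/(192 - 1723) = 1/(-1531) = -1/1531 ≈ -0.00065317)
J(A) = 24495/12248 (J(A) = 2 + (⅛)*(-1/1531) = 2 - 1/12248 = 24495/12248)
√(2932728 + J(689)) = √(2932728 + 24495/12248) = √(35920077039/12248) = 3*√12220808432602/6124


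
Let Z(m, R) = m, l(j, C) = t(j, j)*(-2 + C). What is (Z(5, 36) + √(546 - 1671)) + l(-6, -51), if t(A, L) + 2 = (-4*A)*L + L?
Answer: 8061 + 15*I*√5 ≈ 8061.0 + 33.541*I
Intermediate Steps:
t(A, L) = -2 + L - 4*A*L (t(A, L) = -2 + ((-4*A)*L + L) = -2 + (-4*A*L + L) = -2 + (L - 4*A*L) = -2 + L - 4*A*L)
l(j, C) = (-2 + C)*(-2 + j - 4*j²) (l(j, C) = (-2 + j - 4*j*j)*(-2 + C) = (-2 + j - 4*j²)*(-2 + C) = (-2 + C)*(-2 + j - 4*j²))
(Z(5, 36) + √(546 - 1671)) + l(-6, -51) = (5 + √(546 - 1671)) - (-2 - 51)*(2 - 1*(-6) + 4*(-6)²) = (5 + √(-1125)) - 1*(-53)*(2 + 6 + 4*36) = (5 + 15*I*√5) - 1*(-53)*(2 + 6 + 144) = (5 + 15*I*√5) - 1*(-53)*152 = (5 + 15*I*√5) + 8056 = 8061 + 15*I*√5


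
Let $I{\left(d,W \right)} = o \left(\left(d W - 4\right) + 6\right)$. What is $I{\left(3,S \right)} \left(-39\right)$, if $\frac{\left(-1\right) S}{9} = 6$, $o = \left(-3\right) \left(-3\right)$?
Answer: $56160$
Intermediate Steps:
$o = 9$
$S = -54$ ($S = \left(-9\right) 6 = -54$)
$I{\left(d,W \right)} = 18 + 9 W d$ ($I{\left(d,W \right)} = 9 \left(\left(d W - 4\right) + 6\right) = 9 \left(\left(W d - 4\right) + 6\right) = 9 \left(\left(-4 + W d\right) + 6\right) = 9 \left(2 + W d\right) = 18 + 9 W d$)
$I{\left(3,S \right)} \left(-39\right) = \left(18 + 9 \left(-54\right) 3\right) \left(-39\right) = \left(18 - 1458\right) \left(-39\right) = \left(-1440\right) \left(-39\right) = 56160$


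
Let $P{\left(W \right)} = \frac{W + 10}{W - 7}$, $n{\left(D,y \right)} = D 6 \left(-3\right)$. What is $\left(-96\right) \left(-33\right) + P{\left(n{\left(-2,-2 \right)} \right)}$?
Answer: $\frac{91918}{29} \approx 3169.6$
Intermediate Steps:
$n{\left(D,y \right)} = - 18 D$ ($n{\left(D,y \right)} = 6 D \left(-3\right) = - 18 D$)
$P{\left(W \right)} = \frac{10 + W}{-7 + W}$
$\left(-96\right) \left(-33\right) + P{\left(n{\left(-2,-2 \right)} \right)} = \left(-96\right) \left(-33\right) + \frac{10 - -36}{-7 - -36} = 3168 + \frac{10 + 36}{-7 + 36} = 3168 + \frac{1}{29} \cdot 46 = 3168 + \frac{46}{29} = \frac{91918}{29}$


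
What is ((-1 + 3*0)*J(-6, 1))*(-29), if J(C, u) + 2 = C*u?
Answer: -232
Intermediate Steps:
J(C, u) = -2 + C*u
((-1 + 3*0)*J(-6, 1))*(-29) = ((-1 + 3*0)*(-2 - 6*1))*(-29) = ((-1 + 0)*(-2 - 6))*(-29) = -1*(-8)*(-29) = 8*(-29) = -232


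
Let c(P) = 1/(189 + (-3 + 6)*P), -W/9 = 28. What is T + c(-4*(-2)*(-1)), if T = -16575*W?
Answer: 689188501/165 ≈ 4.1769e+6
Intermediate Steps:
W = -252 (W = -9*28 = -252)
c(P) = 1/(189 + 3*P)
T = 4176900 (T = -16575*(-252) = 4176900)
T + c(-4*(-2)*(-1)) = 4176900 + 1/(3*(63 - 4*(-2)*(-1))) = 4176900 + 1/(3*(63 + 8*(-1))) = 4176900 + 1/(3*(63 - 8)) = 4176900 + (⅓)/55 = 4176900 + (⅓)*(1/55) = 4176900 + 1/165 = 689188501/165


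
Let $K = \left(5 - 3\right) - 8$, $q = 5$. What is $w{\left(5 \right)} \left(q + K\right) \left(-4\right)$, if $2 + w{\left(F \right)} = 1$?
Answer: $-4$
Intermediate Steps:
$K = -6$ ($K = 2 - 8 = -6$)
$w{\left(F \right)} = -1$ ($w{\left(F \right)} = -2 + 1 = -1$)
$w{\left(5 \right)} \left(q + K\right) \left(-4\right) = - (5 - 6) \left(-4\right) = \left(-1\right) \left(-1\right) \left(-4\right) = 1 \left(-4\right) = -4$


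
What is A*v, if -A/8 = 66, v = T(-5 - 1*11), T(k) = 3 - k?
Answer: -10032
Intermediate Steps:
v = 19 (v = 3 - (-5 - 1*11) = 3 - (-5 - 11) = 3 - 1*(-16) = 3 + 16 = 19)
A = -528 (A = -8*66 = -528)
A*v = -528*19 = -10032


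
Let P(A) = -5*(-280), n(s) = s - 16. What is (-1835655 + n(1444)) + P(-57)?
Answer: -1832827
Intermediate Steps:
n(s) = -16 + s
P(A) = 1400
(-1835655 + n(1444)) + P(-57) = (-1835655 + (-16 + 1444)) + 1400 = (-1835655 + 1428) + 1400 = -1834227 + 1400 = -1832827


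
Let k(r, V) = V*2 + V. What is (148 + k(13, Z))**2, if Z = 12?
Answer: 33856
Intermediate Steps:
k(r, V) = 3*V (k(r, V) = 2*V + V = 3*V)
(148 + k(13, Z))**2 = (148 + 3*12)**2 = (148 + 36)**2 = 184**2 = 33856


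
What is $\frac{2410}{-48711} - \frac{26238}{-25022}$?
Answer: $\frac{608888099}{609423321} \approx 0.99912$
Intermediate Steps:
$\frac{2410}{-48711} - \frac{26238}{-25022} = 2410 \left(- \frac{1}{48711}\right) - - \frac{13119}{12511} = - \frac{2410}{48711} + \frac{13119}{12511} = \frac{608888099}{609423321}$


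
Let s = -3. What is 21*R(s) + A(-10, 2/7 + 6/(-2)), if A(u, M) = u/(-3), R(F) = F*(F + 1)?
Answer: 388/3 ≈ 129.33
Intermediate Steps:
R(F) = F*(1 + F)
A(u, M) = -u/3 (A(u, M) = u*(-1/3) = -u/3)
21*R(s) + A(-10, 2/7 + 6/(-2)) = 21*(-3*(1 - 3)) - 1/3*(-10) = 21*(-3*(-2)) + 10/3 = 21*6 + 10/3 = 126 + 10/3 = 388/3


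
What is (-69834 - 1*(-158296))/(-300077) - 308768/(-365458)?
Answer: 30162514770/54832770133 ≈ 0.55008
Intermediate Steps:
(-69834 - 1*(-158296))/(-300077) - 308768/(-365458) = (-69834 + 158296)*(-1/300077) - 308768*(-1/365458) = 88462*(-1/300077) + 154384/182729 = -88462/300077 + 154384/182729 = 30162514770/54832770133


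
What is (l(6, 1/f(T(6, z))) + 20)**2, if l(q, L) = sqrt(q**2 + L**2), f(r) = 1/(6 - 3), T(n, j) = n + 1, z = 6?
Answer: 445 + 120*sqrt(5) ≈ 713.33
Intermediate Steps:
T(n, j) = 1 + n
f(r) = 1/3
l(q, L) = sqrt(L**2 + q**2)
(l(6, 1/f(T(6, z))) + 20)**2 = (sqrt((1/(1/3))**2 + 6**2) + 20)**2 = (sqrt(3**2 + 36) + 20)**2 = (sqrt(9 + 36) + 20)**2 = (sqrt(45) + 20)**2 = (3*sqrt(5) + 20)**2 = (20 + 3*sqrt(5))**2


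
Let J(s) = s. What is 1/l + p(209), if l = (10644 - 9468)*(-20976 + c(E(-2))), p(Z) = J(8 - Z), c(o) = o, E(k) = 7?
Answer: -4956568345/24659544 ≈ -201.00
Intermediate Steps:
p(Z) = 8 - Z
l = -24659544 (l = (10644 - 9468)*(-20976 + 7) = 1176*(-20969) = -24659544)
1/l + p(209) = 1/(-24659544) + (8 - 1*209) = -1/24659544 + (8 - 209) = -1/24659544 - 201 = -4956568345/24659544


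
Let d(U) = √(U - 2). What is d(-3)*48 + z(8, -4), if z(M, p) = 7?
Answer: 7 + 48*I*√5 ≈ 7.0 + 107.33*I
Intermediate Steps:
d(U) = √(-2 + U)
d(-3)*48 + z(8, -4) = √(-2 - 3)*48 + 7 = √(-5)*48 + 7 = (I*√5)*48 + 7 = 48*I*√5 + 7 = 7 + 48*I*√5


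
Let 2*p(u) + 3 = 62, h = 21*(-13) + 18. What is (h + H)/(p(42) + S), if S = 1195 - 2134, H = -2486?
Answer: 5482/1819 ≈ 3.0137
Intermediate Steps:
h = -255 (h = -273 + 18 = -255)
S = -939
p(u) = 59/2 (p(u) = -3/2 + (½)*62 = -3/2 + 31 = 59/2)
(h + H)/(p(42) + S) = (-255 - 2486)/(59/2 - 939) = -2741/(-1819/2) = -2741*(-2/1819) = 5482/1819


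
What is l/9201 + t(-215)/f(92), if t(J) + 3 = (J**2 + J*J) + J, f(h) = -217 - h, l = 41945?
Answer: -278555209/947703 ≈ -293.93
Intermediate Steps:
t(J) = -3 + J + 2*J**2 (t(J) = -3 + ((J**2 + J*J) + J) = -3 + ((J**2 + J**2) + J) = -3 + (2*J**2 + J) = -3 + (J + 2*J**2) = -3 + J + 2*J**2)
l/9201 + t(-215)/f(92) = 41945/9201 + (-3 - 215 + 2*(-215)**2)/(-217 - 1*92) = 41945*(1/9201) + (-3 - 215 + 2*46225)/(-217 - 92) = 41945/9201 + (-3 - 215 + 92450)/(-309) = 41945/9201 + 92232*(-1/309) = 41945/9201 - 30744/103 = -278555209/947703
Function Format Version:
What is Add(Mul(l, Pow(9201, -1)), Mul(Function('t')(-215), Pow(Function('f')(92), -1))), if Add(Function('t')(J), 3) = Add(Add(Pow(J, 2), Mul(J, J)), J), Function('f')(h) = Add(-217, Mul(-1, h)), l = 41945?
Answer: Rational(-278555209, 947703) ≈ -293.93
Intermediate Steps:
Function('t')(J) = Add(-3, J, Mul(2, Pow(J, 2))) (Function('t')(J) = Add(-3, Add(Add(Pow(J, 2), Mul(J, J)), J)) = Add(-3, Add(Add(Pow(J, 2), Pow(J, 2)), J)) = Add(-3, Add(Mul(2, Pow(J, 2)), J)) = Add(-3, Add(J, Mul(2, Pow(J, 2)))) = Add(-3, J, Mul(2, Pow(J, 2))))
Add(Mul(l, Pow(9201, -1)), Mul(Function('t')(-215), Pow(Function('f')(92), -1))) = Add(Mul(41945, Pow(9201, -1)), Mul(Add(-3, -215, Mul(2, Pow(-215, 2))), Pow(Add(-217, Mul(-1, 92)), -1))) = Add(Mul(41945, Rational(1, 9201)), Mul(Add(-3, -215, Mul(2, 46225)), Pow(Add(-217, -92), -1))) = Add(Rational(41945, 9201), Mul(Add(-3, -215, 92450), Pow(-309, -1))) = Add(Rational(41945, 9201), Mul(92232, Rational(-1, 309))) = Add(Rational(41945, 9201), Rational(-30744, 103)) = Rational(-278555209, 947703)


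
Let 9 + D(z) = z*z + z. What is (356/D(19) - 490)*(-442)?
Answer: 80193828/371 ≈ 2.1616e+5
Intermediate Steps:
D(z) = -9 + z + z² (D(z) = -9 + (z*z + z) = -9 + (z² + z) = -9 + (z + z²) = -9 + z + z²)
(356/D(19) - 490)*(-442) = (356/(-9 + 19 + 19²) - 490)*(-442) = (356/(-9 + 19 + 361) - 490)*(-442) = (356/371 - 490)*(-442) = -181434/371*(-442) = 80193828/371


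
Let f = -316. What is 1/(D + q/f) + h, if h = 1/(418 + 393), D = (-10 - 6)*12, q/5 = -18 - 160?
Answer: -98247/24241601 ≈ -0.0040528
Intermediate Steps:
q = -890 (q = 5*(-18 - 160) = 5*(-178) = -890)
D = -192 (D = -16*12 = -192)
h = 1/811 ≈ 0.0012330
1/(D + q/f) + h = 1/(-192 - 890/(-316)) + 1/811 = 1/(-192 - 890*(-1/316)) + 1/811 = 1/(-192 + 445/158) + 1/811 = 1/(-29891/158) + 1/811 = -158/29891 + 1/811 = -98247/24241601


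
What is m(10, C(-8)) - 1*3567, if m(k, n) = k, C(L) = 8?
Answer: -3557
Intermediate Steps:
m(10, C(-8)) - 1*3567 = 10 - 1*3567 = 10 - 3567 = -3557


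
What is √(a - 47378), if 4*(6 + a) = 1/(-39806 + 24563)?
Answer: I*√44038509366507/30486 ≈ 217.68*I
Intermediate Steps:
a = -365833/60972 (a = -6 + 1/(4*(-39806 + 24563)) = -6 + (¼)/(-15243) = -6 + (¼)*(-1/15243) = -6 - 1/60972 = -365833/60972 ≈ -6.0000)
√(a - 47378) = √(-365833/60972 - 47378) = √(-2889097249/60972) = I*√44038509366507/30486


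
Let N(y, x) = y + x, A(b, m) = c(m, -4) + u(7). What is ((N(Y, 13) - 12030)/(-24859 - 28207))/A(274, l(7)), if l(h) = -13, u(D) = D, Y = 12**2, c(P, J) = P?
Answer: -11873/318396 ≈ -0.037290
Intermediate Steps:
Y = 144
A(b, m) = 7 + m (A(b, m) = m + 7 = 7 + m)
N(y, x) = x + y
((N(Y, 13) - 12030)/(-24859 - 28207))/A(274, l(7)) = (((13 + 144) - 12030)/(-24859 - 28207))/(7 - 13) = ((157 - 12030)/(-53066))/(-6) = -11873*(-1/53066)*(-1/6) = (11873/53066)*(-1/6) = -11873/318396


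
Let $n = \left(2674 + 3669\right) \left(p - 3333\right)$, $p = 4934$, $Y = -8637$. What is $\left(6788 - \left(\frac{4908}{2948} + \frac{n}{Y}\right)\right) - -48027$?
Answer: $\frac{356396926027}{6365469} \approx 55989.0$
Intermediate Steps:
$n = 10155143$ ($n = \left(2674 + 3669\right) \left(4934 - 3333\right) = 6343 \cdot 1601 = 10155143$)
$\left(6788 - \left(\frac{4908}{2948} + \frac{n}{Y}\right)\right) - -48027 = \left(6788 - \left(\frac{4908}{2948} + \frac{10155143}{-8637}\right)\right) - -48027 = \left(6788 - \left(4908 \cdot \frac{1}{2948} + 10155143 \left(- \frac{1}{8637}\right)\right)\right) + 48027 = \left(6788 - \left(\frac{1227}{737} - \frac{10155143}{8637}\right)\right) + 48027 = \left(6788 - - \frac{7473742792}{6365469}\right) + 48027 = \left(6788 + \frac{7473742792}{6365469}\right) + 48027 = \frac{50682546364}{6365469} + 48027 = \frac{356396926027}{6365469}$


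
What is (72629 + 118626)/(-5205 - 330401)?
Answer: -191255/335606 ≈ -0.56988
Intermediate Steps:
(72629 + 118626)/(-5205 - 330401) = 191255/(-335606) = 191255*(-1/335606) = -191255/335606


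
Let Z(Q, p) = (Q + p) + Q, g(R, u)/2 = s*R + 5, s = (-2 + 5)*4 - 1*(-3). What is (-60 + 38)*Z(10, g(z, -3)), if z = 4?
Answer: -3300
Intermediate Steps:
s = 15 (s = 3*4 + 3 = 12 + 3 = 15)
g(R, u) = 10 + 30*R (g(R, u) = 2*(15*R + 5) = 2*(5 + 15*R) = 10 + 30*R)
Z(Q, p) = p + 2*Q
(-60 + 38)*Z(10, g(z, -3)) = (-60 + 38)*((10 + 30*4) + 2*10) = -22*((10 + 120) + 20) = -22*(130 + 20) = -22*150 = -3300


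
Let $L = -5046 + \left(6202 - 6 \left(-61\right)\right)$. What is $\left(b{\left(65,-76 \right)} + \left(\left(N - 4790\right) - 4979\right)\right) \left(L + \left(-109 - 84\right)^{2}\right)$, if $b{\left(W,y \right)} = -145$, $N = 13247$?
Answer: $129223743$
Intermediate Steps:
$L = 1522$ ($L = -5046 + \left(6202 - -366\right) = -5046 + \left(6202 + 366\right) = -5046 + 6568 = 1522$)
$\left(b{\left(65,-76 \right)} + \left(\left(N - 4790\right) - 4979\right)\right) \left(L + \left(-109 - 84\right)^{2}\right) = \left(-145 + \left(\left(13247 - 4790\right) - 4979\right)\right) \left(1522 + \left(-109 - 84\right)^{2}\right) = \left(-145 + \left(8457 - 4979\right)\right) \left(1522 + \left(-193\right)^{2}\right) = \left(-145 + 3478\right) \left(1522 + 37249\right) = 3333 \cdot 38771 = 129223743$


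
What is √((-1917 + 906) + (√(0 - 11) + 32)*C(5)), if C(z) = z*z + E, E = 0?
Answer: √(-211 + 25*I*√11) ≈ 2.8024 + 14.794*I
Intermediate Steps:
C(z) = z² (C(z) = z*z + 0 = z² + 0 = z²)
√((-1917 + 906) + (√(0 - 11) + 32)*C(5)) = √((-1917 + 906) + (√(0 - 11) + 32)*5²) = √(-1011 + (√(-11) + 32)*25) = √(-1011 + (I*√11 + 32)*25) = √(-1011 + (32 + I*√11)*25) = √(-1011 + (800 + 25*I*√11)) = √(-211 + 25*I*√11)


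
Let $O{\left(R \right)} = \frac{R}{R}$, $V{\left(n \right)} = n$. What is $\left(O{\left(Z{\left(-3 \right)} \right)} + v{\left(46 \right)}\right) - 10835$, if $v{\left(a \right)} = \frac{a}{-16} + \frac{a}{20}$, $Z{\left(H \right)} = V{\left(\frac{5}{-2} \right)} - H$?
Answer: $- \frac{433383}{40} \approx -10835.0$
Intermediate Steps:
$Z{\left(H \right)} = - \frac{5}{2} - H$ ($Z{\left(H \right)} = \frac{5}{-2} - H = 5 \left(- \frac{1}{2}\right) - H = - \frac{5}{2} - H$)
$O{\left(R \right)} = 1$
$v{\left(a \right)} = - \frac{a}{80}$ ($v{\left(a \right)} = a \left(- \frac{1}{16}\right) + a \frac{1}{20} = - \frac{a}{16} + \frac{a}{20} = - \frac{a}{80}$)
$\left(O{\left(Z{\left(-3 \right)} \right)} + v{\left(46 \right)}\right) - 10835 = \left(1 - \frac{23}{40}\right) - 10835 = \frac{17}{40} - 10835 = - \frac{433383}{40}$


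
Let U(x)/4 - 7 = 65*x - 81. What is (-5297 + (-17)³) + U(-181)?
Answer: -57566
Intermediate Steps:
U(x) = -296 + 260*x (U(x) = 28 + 4*(65*x - 81) = 28 + 4*(-81 + 65*x) = 28 + (-324 + 260*x) = -296 + 260*x)
(-5297 + (-17)³) + U(-181) = (-5297 + (-17)³) + (-296 + 260*(-181)) = (-5297 - 4913) + (-296 - 47060) = -10210 - 47356 = -57566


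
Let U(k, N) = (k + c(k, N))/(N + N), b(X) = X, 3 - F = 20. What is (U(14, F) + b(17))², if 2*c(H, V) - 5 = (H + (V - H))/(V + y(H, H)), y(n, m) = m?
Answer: 702244/2601 ≈ 269.99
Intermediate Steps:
F = -17 (F = 3 - 1*20 = 3 - 20 = -17)
c(H, V) = 5/2 + V/(2*(H + V)) (c(H, V) = 5/2 + ((H + (V - H))/(V + H))/2 = 5/2 + (V/(H + V))/2 = 5/2 + V/(2*(H + V)))
U(k, N) = (k + (3*N + 5*k/2)/(N + k))/(2*N) (U(k, N) = (k + (3*N + 5*k/2)/(k + N))/(N + N) = (k + (3*N + 5*k/2)/(N + k))/((2*N)) = (k + (3*N + 5*k/2)/(N + k))*(1/(2*N)) = (k + (3*N + 5*k/2)/(N + k))/(2*N))
(U(14, F) + b(17))² = ((¼)*(5*14 + 6*(-17) + 2*14*(-17 + 14))/(-17*(-17 + 14)) + 17)² = ((¼)*(-1/17)*(70 - 102 + 2*14*(-3))/(-3) + 17)² = ((¼)*(-1/17)*(-⅓)*(70 - 102 - 84) + 17)² = ((¼)*(-1/17)*(-⅓)*(-116) + 17)² = (-29/51 + 17)² = (838/51)² = 702244/2601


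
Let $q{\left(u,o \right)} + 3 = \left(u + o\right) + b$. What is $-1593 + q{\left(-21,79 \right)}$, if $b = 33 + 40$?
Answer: $-1465$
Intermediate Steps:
$b = 73$
$q{\left(u,o \right)} = 70 + o + u$ ($q{\left(u,o \right)} = -3 + \left(\left(u + o\right) + 73\right) = -3 + \left(\left(o + u\right) + 73\right) = -3 + \left(73 + o + u\right) = 70 + o + u$)
$-1593 + q{\left(-21,79 \right)} = -1593 + \left(70 + 79 - 21\right) = -1593 + 128 = -1465$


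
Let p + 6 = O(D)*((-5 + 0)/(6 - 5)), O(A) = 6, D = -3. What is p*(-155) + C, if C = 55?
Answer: 5635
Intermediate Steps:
p = -36 (p = -6 + 6*((-5 + 0)/(6 - 5)) = -6 + 6*(-5/1) = -6 + 6*(-5*1) = -6 + 6*(-5) = -6 - 30 = -36)
p*(-155) + C = -36*(-155) + 55 = 5580 + 55 = 5635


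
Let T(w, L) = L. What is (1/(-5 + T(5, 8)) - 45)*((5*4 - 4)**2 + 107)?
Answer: -16214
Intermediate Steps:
(1/(-5 + T(5, 8)) - 45)*((5*4 - 4)**2 + 107) = (1/(-5 + 8) - 45)*((5*4 - 4)**2 + 107) = (1/3 - 45)*((20 - 4)**2 + 107) = (1/3 - 45)*(16**2 + 107) = -134*(256 + 107)/3 = -134/3*363 = -16214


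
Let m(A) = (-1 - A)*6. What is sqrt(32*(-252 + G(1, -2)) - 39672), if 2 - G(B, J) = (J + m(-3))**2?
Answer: 2*I*sqrt(12718) ≈ 225.55*I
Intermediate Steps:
m(A) = -6 - 6*A
G(B, J) = 2 - (12 + J)**2 (G(B, J) = 2 - (J + (-6 - 6*(-3)))**2 = 2 - (J + (-6 + 18))**2 = 2 - (J + 12)**2 = 2 - (12 + J)**2)
sqrt(32*(-252 + G(1, -2)) - 39672) = sqrt(32*(-252 + (2 - (12 - 2)**2)) - 39672) = sqrt(32*(-252 + (2 - 1*10**2)) - 39672) = sqrt(32*(-252 + (2 - 1*100)) - 39672) = sqrt(32*(-252 + (2 - 100)) - 39672) = sqrt(32*(-252 - 98) - 39672) = sqrt(32*(-350) - 39672) = sqrt(-11200 - 39672) = sqrt(-50872) = 2*I*sqrt(12718)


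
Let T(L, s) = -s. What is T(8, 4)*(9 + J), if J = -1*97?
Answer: 352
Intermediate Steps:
J = -97
T(8, 4)*(9 + J) = (-1*4)*(9 - 97) = -4*(-88) = 352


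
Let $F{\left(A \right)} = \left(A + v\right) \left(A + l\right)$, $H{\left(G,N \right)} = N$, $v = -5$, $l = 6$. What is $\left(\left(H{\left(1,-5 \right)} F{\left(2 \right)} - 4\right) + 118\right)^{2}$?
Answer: $54756$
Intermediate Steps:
$F{\left(A \right)} = \left(-5 + A\right) \left(6 + A\right)$ ($F{\left(A \right)} = \left(A - 5\right) \left(A + 6\right) = \left(-5 + A\right) \left(6 + A\right)$)
$\left(\left(H{\left(1,-5 \right)} F{\left(2 \right)} - 4\right) + 118\right)^{2} = \left(\left(- 5 \left(-30 + 2 + 2^{2}\right) - 4\right) + 118\right)^{2} = \left(\left(- 5 \left(-30 + 2 + 4\right) - 4\right) + 118\right)^{2} = \left(\left(\left(-5\right) \left(-24\right) - 4\right) + 118\right)^{2} = \left(\left(120 - 4\right) + 118\right)^{2} = \left(116 + 118\right)^{2} = 234^{2} = 54756$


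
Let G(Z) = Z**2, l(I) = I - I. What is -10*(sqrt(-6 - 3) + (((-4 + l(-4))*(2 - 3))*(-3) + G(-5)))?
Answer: -130 - 30*I ≈ -130.0 - 30.0*I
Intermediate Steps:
l(I) = 0
-10*(sqrt(-6 - 3) + (((-4 + l(-4))*(2 - 3))*(-3) + G(-5))) = -10*(sqrt(-6 - 3) + (((-4 + 0)*(2 - 3))*(-3) + (-5)**2)) = -10*(sqrt(-9) + (-4*(-1)*(-3) + 25)) = -10*(3*I + (4*(-3) + 25)) = -10*(3*I + (-12 + 25)) = -10*(3*I + 13) = -10*(13 + 3*I) = -130 - 30*I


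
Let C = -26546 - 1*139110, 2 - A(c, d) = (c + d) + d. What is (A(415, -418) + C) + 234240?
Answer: 69007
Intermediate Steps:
A(c, d) = 2 - c - 2*d (A(c, d) = 2 - ((c + d) + d) = 2 - (c + 2*d) = 2 + (-c - 2*d) = 2 - c - 2*d)
C = -165656 (C = -26546 - 139110 = -165656)
(A(415, -418) + C) + 234240 = ((2 - 1*415 - 2*(-418)) - 165656) + 234240 = ((2 - 415 + 836) - 165656) + 234240 = (423 - 165656) + 234240 = -165233 + 234240 = 69007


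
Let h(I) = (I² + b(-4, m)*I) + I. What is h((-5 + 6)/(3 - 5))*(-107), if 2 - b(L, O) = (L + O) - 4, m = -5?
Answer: 3317/4 ≈ 829.25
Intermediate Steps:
b(L, O) = 6 - L - O (b(L, O) = 2 - ((L + O) - 4) = 2 - (-4 + L + O) = 2 + (4 - L - O) = 6 - L - O)
h(I) = I² + 16*I (h(I) = (I² + (6 - 1*(-4) - 1*(-5))*I) + I = (I² + (6 + 4 + 5)*I) + I = (I² + 15*I) + I = I² + 16*I)
h((-5 + 6)/(3 - 5))*(-107) = (((-5 + 6)/(3 - 5))*(16 + (-5 + 6)/(3 - 5)))*(-107) = ((1/(-2))*(16 + 1/(-2)))*(-107) = ((1*(-½))*(16 + 1*(-½)))*(-107) = -(16 - ½)/2*(-107) = -½*31/2*(-107) = -31/4*(-107) = 3317/4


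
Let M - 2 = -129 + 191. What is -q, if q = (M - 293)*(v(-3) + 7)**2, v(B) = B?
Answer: 3664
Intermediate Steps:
M = 64 (M = 2 + (-129 + 191) = 2 + 62 = 64)
q = -3664 (q = (64 - 293)*(-3 + 7)**2 = -229*4**2 = -229*16 = -3664)
-q = -1*(-3664) = 3664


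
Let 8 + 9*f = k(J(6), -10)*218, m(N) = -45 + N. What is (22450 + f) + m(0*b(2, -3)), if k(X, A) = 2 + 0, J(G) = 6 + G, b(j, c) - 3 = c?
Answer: 202073/9 ≈ 22453.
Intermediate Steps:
b(j, c) = 3 + c
k(X, A) = 2
f = 428/9 (f = -8/9 + (2*218)/9 = -8/9 + (1/9)*436 = -8/9 + 436/9 = 428/9 ≈ 47.556)
(22450 + f) + m(0*b(2, -3)) = (22450 + 428/9) + (-45 + 0*(3 - 3)) = 202478/9 + (-45 + 0*0) = 202478/9 + (-45 + 0) = 202478/9 - 45 = 202073/9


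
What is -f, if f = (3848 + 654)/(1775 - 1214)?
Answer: -4502/561 ≈ -8.0249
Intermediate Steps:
f = 4502/561 ≈ 8.0250
-f = -1*4502/561 = -4502/561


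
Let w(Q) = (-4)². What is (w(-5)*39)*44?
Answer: 27456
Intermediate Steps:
w(Q) = 16
(w(-5)*39)*44 = (16*39)*44 = 624*44 = 27456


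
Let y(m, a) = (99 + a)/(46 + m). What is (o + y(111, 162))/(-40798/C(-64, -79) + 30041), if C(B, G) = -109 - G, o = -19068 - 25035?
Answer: -51929325/36974599 ≈ -1.4045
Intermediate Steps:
y(m, a) = (99 + a)/(46 + m)
o = -44103
(o + y(111, 162))/(-40798/C(-64, -79) + 30041) = (-44103 + (99 + 162)/(46 + 111))/(-40798/(-109 - 1*(-79)) + 30041) = (-44103 + 261/157)/(-40798/(-109 + 79) + 30041) = (-44103 + (1/157)*261)/(-40798/(-30) + 30041) = (-44103 + 261/157)/(-40798*(-1/30) + 30041) = -6923910/(157*(20399/15 + 30041)) = -6923910/(157*471014/15) = -6923910/157*15/471014 = -51929325/36974599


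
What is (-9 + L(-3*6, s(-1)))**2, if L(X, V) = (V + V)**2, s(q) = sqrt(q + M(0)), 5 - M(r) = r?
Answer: 49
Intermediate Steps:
M(r) = 5 - r
s(q) = sqrt(5 + q) (s(q) = sqrt(q + (5 - 1*0)) = sqrt(q + (5 + 0)) = sqrt(q + 5) = sqrt(5 + q))
L(X, V) = 4*V**2 (L(X, V) = (2*V)**2 = 4*V**2)
(-9 + L(-3*6, s(-1)))**2 = (-9 + 4*(sqrt(5 - 1))**2)**2 = (-9 + 4*(sqrt(4))**2)**2 = (-9 + 4*2**2)**2 = (-9 + 4*4)**2 = (-9 + 16)**2 = 7**2 = 49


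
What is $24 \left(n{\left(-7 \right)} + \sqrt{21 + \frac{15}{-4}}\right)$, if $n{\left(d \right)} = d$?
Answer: $-168 + 12 \sqrt{69} \approx -68.321$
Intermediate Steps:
$24 \left(n{\left(-7 \right)} + \sqrt{21 + \frac{15}{-4}}\right) = 24 \left(-7 + \sqrt{21 + \frac{15}{-4}}\right) = 24 \left(-7 + \sqrt{21 + 15 \left(- \frac{1}{4}\right)}\right) = 24 \left(-7 + \sqrt{21 - \frac{15}{4}}\right) = 24 \left(-7 + \sqrt{\frac{69}{4}}\right) = 24 \left(-7 + \frac{\sqrt{69}}{2}\right) = -168 + 12 \sqrt{69}$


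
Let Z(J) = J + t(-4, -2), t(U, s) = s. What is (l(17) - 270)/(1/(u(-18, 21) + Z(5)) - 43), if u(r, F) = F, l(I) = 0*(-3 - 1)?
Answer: 6480/1031 ≈ 6.2852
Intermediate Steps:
l(I) = 0 (l(I) = 0*(-4) = 0)
Z(J) = -2 + J (Z(J) = J - 2 = -2 + J)
(l(17) - 270)/(1/(u(-18, 21) + Z(5)) - 43) = (0 - 270)/(1/(21 + (-2 + 5)) - 43) = -270/(1/(21 + 3) - 43) = -270/(1/24 - 43) = -270/(-1031/24) = -270*(-24/1031) = 6480/1031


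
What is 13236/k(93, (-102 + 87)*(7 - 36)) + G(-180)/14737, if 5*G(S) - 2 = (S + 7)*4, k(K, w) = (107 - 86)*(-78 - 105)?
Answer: -65196422/18878097 ≈ -3.4535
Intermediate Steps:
k(K, w) = -3843 (k(K, w) = 21*(-183) = -3843)
G(S) = 6 + 4*S/5 (G(S) = ⅖ + ((S + 7)*4)/5 = ⅖ + ((7 + S)*4)/5 = ⅖ + (28 + 4*S)/5 = ⅖ + (28/5 + 4*S/5) = 6 + 4*S/5)
13236/k(93, (-102 + 87)*(7 - 36)) + G(-180)/14737 = 13236/(-3843) + (6 + (⅘)*(-180))/14737 = 13236*(-1/3843) + (6 - 144)*(1/14737) = -4412/1281 - 138*1/14737 = -4412/1281 - 138/14737 = -65196422/18878097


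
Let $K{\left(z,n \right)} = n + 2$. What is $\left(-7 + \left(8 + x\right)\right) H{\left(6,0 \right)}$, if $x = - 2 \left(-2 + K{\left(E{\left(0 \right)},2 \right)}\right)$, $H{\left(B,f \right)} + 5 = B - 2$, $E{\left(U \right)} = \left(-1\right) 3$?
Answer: $3$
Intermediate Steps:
$E{\left(U \right)} = -3$
$K{\left(z,n \right)} = 2 + n$
$H{\left(B,f \right)} = -7 + B$ ($H{\left(B,f \right)} = -5 + \left(B - 2\right) = -5 + \left(-2 + B\right) = -7 + B$)
$x = -4$ ($x = - 2 \left(-2 + \left(2 + 2\right)\right) = - 2 \left(-2 + 4\right) = \left(-2\right) 2 = -4$)
$\left(-7 + \left(8 + x\right)\right) H{\left(6,0 \right)} = \left(-7 + \left(8 - 4\right)\right) \left(-7 + 6\right) = \left(-7 + 4\right) \left(-1\right) = \left(-3\right) \left(-1\right) = 3$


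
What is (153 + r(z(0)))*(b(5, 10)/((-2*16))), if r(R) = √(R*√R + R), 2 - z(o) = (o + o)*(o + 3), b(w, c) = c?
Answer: -765/16 - 5*√(2 + 2*√2)/16 ≈ -48.499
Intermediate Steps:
z(o) = 2 - 2*o*(3 + o) (z(o) = 2 - (o + o)*(o + 3) = 2 - 2*o*(3 + o))
r(R) = √(R + R^(3/2)) (r(R) = √(R^(3/2) + R) = √(R + R^(3/2)))
(153 + r(z(0)))*(b(5, 10)/((-2*16))) = (153 + √((2 - 6*0 - 2*0²) + (2 - 6*0 - 2*0²)^(3/2)))*(10/((-2*16))) = (153 + √((2 + 0 - 2*0) + (2 + 0 - 2*0)^(3/2)))*(10/(-32)) = (153 + √((2 + 0 + 0) + (2 + 0 + 0)^(3/2)))*(10*(-1/32)) = (153 + √(2 + 2^(3/2)))*(-5/16) = (153 + √(2 + 2*√2))*(-5/16) = -765/16 - 5*√(2 + 2*√2)/16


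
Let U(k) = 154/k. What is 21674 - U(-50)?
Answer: 541927/25 ≈ 21677.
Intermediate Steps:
21674 - U(-50) = 21674 - 154/(-50) = 21674 - 154*(-1)/50 = 21674 - 1*(-77/25) = 21674 + 77/25 = 541927/25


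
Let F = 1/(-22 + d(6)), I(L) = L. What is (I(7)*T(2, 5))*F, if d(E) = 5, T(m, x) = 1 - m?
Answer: 7/17 ≈ 0.41176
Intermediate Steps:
F = -1/17 (F = 1/(-22 + 5) = 1/(-17) = -1/17 ≈ -0.058824)
(I(7)*T(2, 5))*F = (7*(1 - 1*2))*(-1/17) = (7*(1 - 2))*(-1/17) = (7*(-1))*(-1/17) = -7*(-1/17) = 7/17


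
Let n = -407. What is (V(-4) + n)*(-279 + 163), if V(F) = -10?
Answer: 48372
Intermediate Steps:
(V(-4) + n)*(-279 + 163) = (-10 - 407)*(-279 + 163) = -417*(-116) = 48372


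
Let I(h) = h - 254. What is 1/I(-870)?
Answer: -1/1124 ≈ -0.00088968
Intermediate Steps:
I(h) = -254 + h
1/I(-870) = 1/(-254 - 870) = 1/(-1124) = -1/1124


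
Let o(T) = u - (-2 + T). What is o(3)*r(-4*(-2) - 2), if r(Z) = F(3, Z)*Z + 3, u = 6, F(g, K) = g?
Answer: 105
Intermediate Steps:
o(T) = 8 - T (o(T) = 6 - (-2 + T) = 6 + (2 - T) = 8 - T)
r(Z) = 3 + 3*Z (r(Z) = 3*Z + 3 = 3 + 3*Z)
o(3)*r(-4*(-2) - 2) = (8 - 1*3)*(3 + 3*(-4*(-2) - 2)) = (8 - 3)*(3 + 3*(8 - 2)) = 5*(3 + 3*6) = 5*(3 + 18) = 5*21 = 105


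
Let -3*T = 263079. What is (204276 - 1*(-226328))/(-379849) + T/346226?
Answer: -182396398861/131513599874 ≈ -1.3869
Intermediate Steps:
T = -87693 (T = -⅓*263079 = -87693)
(204276 - 1*(-226328))/(-379849) + T/346226 = (204276 - 1*(-226328))/(-379849) - 87693/346226 = (204276 + 226328)*(-1/379849) - 87693*1/346226 = 430604*(-1/379849) - 87693/346226 = -430604/379849 - 87693/346226 = -182396398861/131513599874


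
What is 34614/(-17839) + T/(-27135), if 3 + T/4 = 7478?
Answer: -294527398/96812253 ≈ -3.0423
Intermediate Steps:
T = 29900 (T = -12 + 4*7478 = -12 + 29912 = 29900)
34614/(-17839) + T/(-27135) = 34614/(-17839) + 29900/(-27135) = 34614*(-1/17839) + 29900*(-1/27135) = -34614/17839 - 5980/5427 = -294527398/96812253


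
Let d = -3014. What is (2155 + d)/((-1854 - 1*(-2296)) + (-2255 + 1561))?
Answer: 859/252 ≈ 3.4087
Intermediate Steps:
(2155 + d)/((-1854 - 1*(-2296)) + (-2255 + 1561)) = (2155 - 3014)/((-1854 - 1*(-2296)) + (-2255 + 1561)) = -859/((-1854 + 2296) - 694) = -859/(442 - 694) = -859/(-252) = -859*(-1/252) = 859/252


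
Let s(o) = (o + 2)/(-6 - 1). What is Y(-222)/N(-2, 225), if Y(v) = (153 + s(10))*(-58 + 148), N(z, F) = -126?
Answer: -5295/49 ≈ -108.06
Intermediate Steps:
s(o) = -2/7 - o/7 (s(o) = (2 + o)/(-7) = (2 + o)*(-⅐) = -2/7 - o/7)
Y(v) = 95310/7 (Y(v) = (153 + (-2/7 - ⅐*10))*(-58 + 148) = (153 + (-2/7 - 10/7))*90 = (153 - 12/7)*90 = (1059/7)*90 = 95310/7)
Y(-222)/N(-2, 225) = (95310/7)/(-126) = (95310/7)*(-1/126) = -5295/49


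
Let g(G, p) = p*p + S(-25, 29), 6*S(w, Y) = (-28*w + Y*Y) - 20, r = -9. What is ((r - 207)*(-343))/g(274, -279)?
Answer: 49392/52063 ≈ 0.94870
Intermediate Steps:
S(w, Y) = -10/3 - 14*w/3 + Y²/6 (S(w, Y) = ((-28*w + Y*Y) - 20)/6 = ((-28*w + Y²) - 20)/6 = ((Y² - 28*w) - 20)/6 = (-20 + Y² - 28*w)/6 = -10/3 - 14*w/3 + Y²/6)
g(G, p) = 507/2 + p² (g(G, p) = p*p + (-10/3 - 14/3*(-25) + (⅙)*29²) = p² + (-10/3 + 350/3 + (⅙)*841) = p² + (-10/3 + 350/3 + 841/6) = p² + 507/2 = 507/2 + p²)
((r - 207)*(-343))/g(274, -279) = ((-9 - 207)*(-343))/(507/2 + (-279)²) = (-216*(-343))/(507/2 + 77841) = 74088/(156189/2) = 74088*(2/156189) = 49392/52063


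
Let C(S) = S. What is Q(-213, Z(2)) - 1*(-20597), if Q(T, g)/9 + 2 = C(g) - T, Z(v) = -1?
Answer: 22487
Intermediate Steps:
Q(T, g) = -18 - 9*T + 9*g (Q(T, g) = -18 + 9*(g - T) = -18 + (-9*T + 9*g) = -18 - 9*T + 9*g)
Q(-213, Z(2)) - 1*(-20597) = (-18 - 9*(-213) + 9*(-1)) - 1*(-20597) = (-18 + 1917 - 9) + 20597 = 1890 + 20597 = 22487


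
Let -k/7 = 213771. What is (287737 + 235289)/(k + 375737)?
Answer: -261513/560330 ≈ -0.46671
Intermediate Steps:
k = -1496397 (k = -7*213771 = -1496397)
(287737 + 235289)/(k + 375737) = (287737 + 235289)/(-1496397 + 375737) = 523026/(-1120660) = 523026*(-1/1120660) = -261513/560330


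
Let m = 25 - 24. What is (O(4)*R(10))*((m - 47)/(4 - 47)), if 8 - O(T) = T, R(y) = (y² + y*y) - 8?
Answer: 35328/43 ≈ 821.58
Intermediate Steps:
R(y) = -8 + 2*y² (R(y) = (y² + y²) - 8 = 2*y² - 8 = -8 + 2*y²)
m = 1
O(T) = 8 - T
(O(4)*R(10))*((m - 47)/(4 - 47)) = ((8 - 1*4)*(-8 + 2*10²))*((1 - 47)/(4 - 47)) = ((8 - 4)*(-8 + 2*100))*(-46/(-43)) = (4*(-8 + 200))*(-46*(-1/43)) = (4*192)*(46/43) = 768*(46/43) = 35328/43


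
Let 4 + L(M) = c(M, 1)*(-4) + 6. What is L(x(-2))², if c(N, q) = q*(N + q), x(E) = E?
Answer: 36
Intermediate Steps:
L(M) = -2 - 4*M (L(M) = -4 + ((1*(M + 1))*(-4) + 6) = -4 + ((1*(1 + M))*(-4) + 6) = -4 + ((1 + M)*(-4) + 6) = -4 + ((-4 - 4*M) + 6) = -4 + (2 - 4*M) = -2 - 4*M)
L(x(-2))² = (-2 - 4*(-2))² = (-2 + 8)² = 6² = 36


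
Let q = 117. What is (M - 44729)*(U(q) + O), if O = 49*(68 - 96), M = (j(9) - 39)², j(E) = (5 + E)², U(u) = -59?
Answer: 28734480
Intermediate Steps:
M = 24649 (M = ((5 + 9)² - 39)² = (14² - 39)² = (196 - 39)² = 157² = 24649)
O = -1372 (O = 49*(-28) = -1372)
(M - 44729)*(U(q) + O) = (24649 - 44729)*(-59 - 1372) = -20080*(-1431) = 28734480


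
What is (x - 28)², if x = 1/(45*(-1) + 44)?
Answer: 841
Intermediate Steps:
x = -1 (x = 1/(-45 + 44) = 1/(-1) = -1)
(x - 28)² = (-1 - 28)² = (-29)² = 841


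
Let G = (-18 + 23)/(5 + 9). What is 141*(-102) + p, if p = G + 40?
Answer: -200783/14 ≈ -14342.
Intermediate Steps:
G = 5/14 ≈ 0.35714
p = 565/14 (p = 5/14 + 40 = 565/14 ≈ 40.357)
141*(-102) + p = 141*(-102) + 565/14 = -14382 + 565/14 = -200783/14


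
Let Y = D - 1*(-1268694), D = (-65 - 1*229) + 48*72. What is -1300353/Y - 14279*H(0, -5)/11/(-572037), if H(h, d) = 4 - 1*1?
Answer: -903096424911/889226177488 ≈ -1.0156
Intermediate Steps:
D = 3162 (D = (-65 - 229) + 3456 = -294 + 3456 = 3162)
H(h, d) = 3 (H(h, d) = 4 - 1 = 3)
Y = 1271856 (Y = 3162 - 1*(-1268694) = 3162 + 1268694 = 1271856)
-1300353/Y - 14279*H(0, -5)/11/(-572037) = -1300353/1271856 - 42837/11/(-572037) = -1300353*1/1271856 - 42837/11*(-1/572037) = -433451/423952 - 14279*3/11*(-1/572037) = -433451/423952 - 42837/11*(-1/572037) = -433451/423952 + 14279/2097469 = -903096424911/889226177488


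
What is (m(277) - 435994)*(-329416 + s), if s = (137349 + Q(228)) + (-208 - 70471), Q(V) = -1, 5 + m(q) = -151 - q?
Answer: 114669884969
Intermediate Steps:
m(q) = -156 - q (m(q) = -5 + (-151 - q) = -156 - q)
s = 66669 (s = (137349 - 1) + (-208 - 70471) = 137348 - 70679 = 66669)
(m(277) - 435994)*(-329416 + s) = ((-156 - 1*277) - 435994)*(-329416 + 66669) = ((-156 - 277) - 435994)*(-262747) = (-433 - 435994)*(-262747) = -436427*(-262747) = 114669884969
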